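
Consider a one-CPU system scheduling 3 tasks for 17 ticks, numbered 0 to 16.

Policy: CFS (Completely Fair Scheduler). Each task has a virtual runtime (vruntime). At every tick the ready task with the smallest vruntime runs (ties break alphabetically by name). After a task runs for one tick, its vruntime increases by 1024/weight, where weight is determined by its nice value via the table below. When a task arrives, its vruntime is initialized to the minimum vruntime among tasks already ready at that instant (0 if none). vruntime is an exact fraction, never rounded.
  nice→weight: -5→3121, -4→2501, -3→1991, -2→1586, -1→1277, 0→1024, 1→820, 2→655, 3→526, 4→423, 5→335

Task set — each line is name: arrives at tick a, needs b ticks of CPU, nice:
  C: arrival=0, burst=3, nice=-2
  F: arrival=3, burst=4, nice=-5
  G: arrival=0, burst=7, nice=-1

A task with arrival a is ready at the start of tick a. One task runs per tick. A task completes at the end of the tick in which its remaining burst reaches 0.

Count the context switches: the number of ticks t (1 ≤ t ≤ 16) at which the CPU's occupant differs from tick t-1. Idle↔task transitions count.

context switches = 11

t=0: vr[C=0 G=0] → run C
t=1: vr[C=512/793 G=0] → run G
t=2: vr[C=512/793 G=1024/1277] → run C
t=3: vr[C=1024/793 F=1024/1277 G=1024/1277] → run F
t=4: vr[C=1024/793 F=4503552/3985517 G=1024/1277] → run G
t=5: vr[C=1024/793 F=4503552/3985517 G=2048/1277] → run F
t=6: vr[C=1024/793 F=5811200/3985517 G=2048/1277] → run C
t=7: vr[F=5811200/3985517 G=2048/1277] → run F
t=8: vr[F=7118848/3985517 G=2048/1277] → run G
t=9: vr[F=7118848/3985517 G=3072/1277] → run F
t=10: vr[G=3072/1277] → run G
t=11: vr[G=4096/1277] → run G
t=12: vr[G=5120/1277] → run G
t=13: vr[G=6144/1277] → run G
t=14: (idle)
t=15: (idle)
t=16: (idle)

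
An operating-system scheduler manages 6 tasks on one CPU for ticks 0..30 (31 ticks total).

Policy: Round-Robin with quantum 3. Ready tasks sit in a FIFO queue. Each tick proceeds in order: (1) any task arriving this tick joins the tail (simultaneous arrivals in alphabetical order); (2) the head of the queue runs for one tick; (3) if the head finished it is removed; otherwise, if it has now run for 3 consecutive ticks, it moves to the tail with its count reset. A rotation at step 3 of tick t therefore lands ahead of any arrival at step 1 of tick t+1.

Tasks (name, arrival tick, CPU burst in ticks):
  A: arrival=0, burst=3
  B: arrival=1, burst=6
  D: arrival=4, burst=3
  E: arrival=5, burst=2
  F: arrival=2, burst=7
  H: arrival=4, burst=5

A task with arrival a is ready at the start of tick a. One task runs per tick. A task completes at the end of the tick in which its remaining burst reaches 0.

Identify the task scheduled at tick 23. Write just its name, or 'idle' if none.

running at tick 23 = H

t=0: queue=[A] q_used=0 → run A
t=1: queue=[A,B] q_used=1 → run A
t=2: queue=[A,B,F] q_used=2 → run A
t=3: queue=[B,F] q_used=0 → run B
t=4: queue=[B,F,D,H] q_used=1 → run B
t=5: queue=[B,F,D,H,E] q_used=2 → run B
t=6: queue=[F,D,H,E,B] q_used=0 → run F
t=7: queue=[F,D,H,E,B] q_used=1 → run F
t=8: queue=[F,D,H,E,B] q_used=2 → run F
t=9: queue=[D,H,E,B,F] q_used=0 → run D
t=10: queue=[D,H,E,B,F] q_used=1 → run D
t=11: queue=[D,H,E,B,F] q_used=2 → run D
t=12: queue=[H,E,B,F] q_used=0 → run H
t=13: queue=[H,E,B,F] q_used=1 → run H
t=14: queue=[H,E,B,F] q_used=2 → run H
t=15: queue=[E,B,F,H] q_used=0 → run E
t=16: queue=[E,B,F,H] q_used=1 → run E
t=17: queue=[B,F,H] q_used=0 → run B
t=18: queue=[B,F,H] q_used=1 → run B
t=19: queue=[B,F,H] q_used=2 → run B
t=20: queue=[F,H] q_used=0 → run F
t=21: queue=[F,H] q_used=1 → run F
t=22: queue=[F,H] q_used=2 → run F
t=23: queue=[H,F] q_used=0 → run H
t=24: queue=[H,F] q_used=1 → run H
t=25: queue=[F] q_used=0 → run F
t=26: (idle)
t=27: (idle)
t=28: (idle)
t=29: (idle)
t=30: (idle)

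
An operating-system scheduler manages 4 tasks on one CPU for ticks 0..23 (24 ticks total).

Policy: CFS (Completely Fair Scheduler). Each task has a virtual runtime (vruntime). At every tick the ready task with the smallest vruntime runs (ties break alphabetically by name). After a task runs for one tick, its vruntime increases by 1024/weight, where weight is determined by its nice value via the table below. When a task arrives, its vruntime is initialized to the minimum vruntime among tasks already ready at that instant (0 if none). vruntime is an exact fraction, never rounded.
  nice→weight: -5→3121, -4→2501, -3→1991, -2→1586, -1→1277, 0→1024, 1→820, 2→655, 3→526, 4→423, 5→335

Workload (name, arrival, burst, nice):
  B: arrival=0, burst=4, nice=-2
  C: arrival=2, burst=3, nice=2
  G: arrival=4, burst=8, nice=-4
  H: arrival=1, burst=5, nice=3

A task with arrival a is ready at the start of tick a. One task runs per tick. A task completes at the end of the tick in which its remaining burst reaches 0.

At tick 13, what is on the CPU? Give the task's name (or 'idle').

running at tick 13 = G

t=0: vr[B=0] → run B
t=1: vr[B=512/793 H=512/793] → run B
t=2: vr[B=1024/793 C=512/793 H=512/793] → run C
t=3: vr[B=1024/793 C=1147392/519415 H=512/793] → run H
t=4: vr[B=1024/793 C=1147392/519415 G=1024/793 H=540672/208559] → run B
t=5: vr[B=1536/793 C=1147392/519415 G=1024/793 H=540672/208559] → run G
t=6: vr[B=1536/793 C=1147392/519415 G=55296/32513 H=540672/208559] → run G
t=7: vr[B=1536/793 C=1147392/519415 G=68608/32513 H=540672/208559] → run B
t=8: vr[C=1147392/519415 G=68608/32513 H=540672/208559] → run G
t=9: vr[C=1147392/519415 G=81920/32513 H=540672/208559] → run C
t=10: vr[C=1959424/519415 G=81920/32513 H=540672/208559] → run G
t=11: vr[C=1959424/519415 G=95232/32513 H=540672/208559] → run H
t=12: vr[C=1959424/519415 G=95232/32513 H=946688/208559] → run G
t=13: vr[C=1959424/519415 G=108544/32513 H=946688/208559] → run G
t=14: vr[C=1959424/519415 G=121856/32513 H=946688/208559] → run G
t=15: vr[C=1959424/519415 G=135168/32513 H=946688/208559] → run C
t=16: vr[G=135168/32513 H=946688/208559] → run G
t=17: vr[H=946688/208559] → run H
t=18: vr[H=1352704/208559] → run H
t=19: vr[H=1758720/208559] → run H
t=20: (idle)
t=21: (idle)
t=22: (idle)
t=23: (idle)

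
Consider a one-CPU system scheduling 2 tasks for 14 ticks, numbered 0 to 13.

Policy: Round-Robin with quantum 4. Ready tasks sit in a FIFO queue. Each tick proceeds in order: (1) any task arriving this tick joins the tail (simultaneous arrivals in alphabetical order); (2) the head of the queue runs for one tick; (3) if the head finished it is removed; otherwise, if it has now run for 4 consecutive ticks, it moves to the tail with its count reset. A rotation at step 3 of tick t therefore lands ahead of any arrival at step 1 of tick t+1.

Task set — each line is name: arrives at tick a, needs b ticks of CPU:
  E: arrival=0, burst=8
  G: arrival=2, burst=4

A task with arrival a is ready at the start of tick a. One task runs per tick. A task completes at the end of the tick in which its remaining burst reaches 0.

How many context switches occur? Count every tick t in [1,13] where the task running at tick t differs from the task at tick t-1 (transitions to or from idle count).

context switches = 3

t=0: queue=[E] q_used=0 → run E
t=1: queue=[E] q_used=1 → run E
t=2: queue=[E,G] q_used=2 → run E
t=3: queue=[E,G] q_used=3 → run E
t=4: queue=[G,E] q_used=0 → run G
t=5: queue=[G,E] q_used=1 → run G
t=6: queue=[G,E] q_used=2 → run G
t=7: queue=[G,E] q_used=3 → run G
t=8: queue=[E] q_used=0 → run E
t=9: queue=[E] q_used=1 → run E
t=10: queue=[E] q_used=2 → run E
t=11: queue=[E] q_used=3 → run E
t=12: (idle)
t=13: (idle)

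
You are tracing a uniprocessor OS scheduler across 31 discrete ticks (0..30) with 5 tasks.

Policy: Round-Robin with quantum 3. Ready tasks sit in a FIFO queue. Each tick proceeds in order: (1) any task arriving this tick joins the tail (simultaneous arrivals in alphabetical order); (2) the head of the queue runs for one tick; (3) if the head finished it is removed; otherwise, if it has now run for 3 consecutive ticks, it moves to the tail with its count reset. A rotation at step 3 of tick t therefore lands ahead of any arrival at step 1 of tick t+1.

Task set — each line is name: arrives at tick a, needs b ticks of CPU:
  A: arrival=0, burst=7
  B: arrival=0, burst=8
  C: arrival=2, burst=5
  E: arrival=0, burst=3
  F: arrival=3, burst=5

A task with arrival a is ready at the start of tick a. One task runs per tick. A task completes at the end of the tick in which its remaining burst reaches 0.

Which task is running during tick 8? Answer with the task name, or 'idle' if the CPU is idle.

running at tick 8 = E

t=0: queue=[A,B,E] q_used=0 → run A
t=1: queue=[A,B,E] q_used=1 → run A
t=2: queue=[A,B,E,C] q_used=2 → run A
t=3: queue=[B,E,C,A,F] q_used=0 → run B
t=4: queue=[B,E,C,A,F] q_used=1 → run B
t=5: queue=[B,E,C,A,F] q_used=2 → run B
t=6: queue=[E,C,A,F,B] q_used=0 → run E
t=7: queue=[E,C,A,F,B] q_used=1 → run E
t=8: queue=[E,C,A,F,B] q_used=2 → run E
t=9: queue=[C,A,F,B] q_used=0 → run C
t=10: queue=[C,A,F,B] q_used=1 → run C
t=11: queue=[C,A,F,B] q_used=2 → run C
t=12: queue=[A,F,B,C] q_used=0 → run A
t=13: queue=[A,F,B,C] q_used=1 → run A
t=14: queue=[A,F,B,C] q_used=2 → run A
t=15: queue=[F,B,C,A] q_used=0 → run F
t=16: queue=[F,B,C,A] q_used=1 → run F
t=17: queue=[F,B,C,A] q_used=2 → run F
t=18: queue=[B,C,A,F] q_used=0 → run B
t=19: queue=[B,C,A,F] q_used=1 → run B
t=20: queue=[B,C,A,F] q_used=2 → run B
t=21: queue=[C,A,F,B] q_used=0 → run C
t=22: queue=[C,A,F,B] q_used=1 → run C
t=23: queue=[A,F,B] q_used=0 → run A
t=24: queue=[F,B] q_used=0 → run F
t=25: queue=[F,B] q_used=1 → run F
t=26: queue=[B] q_used=0 → run B
t=27: queue=[B] q_used=1 → run B
t=28: (idle)
t=29: (idle)
t=30: (idle)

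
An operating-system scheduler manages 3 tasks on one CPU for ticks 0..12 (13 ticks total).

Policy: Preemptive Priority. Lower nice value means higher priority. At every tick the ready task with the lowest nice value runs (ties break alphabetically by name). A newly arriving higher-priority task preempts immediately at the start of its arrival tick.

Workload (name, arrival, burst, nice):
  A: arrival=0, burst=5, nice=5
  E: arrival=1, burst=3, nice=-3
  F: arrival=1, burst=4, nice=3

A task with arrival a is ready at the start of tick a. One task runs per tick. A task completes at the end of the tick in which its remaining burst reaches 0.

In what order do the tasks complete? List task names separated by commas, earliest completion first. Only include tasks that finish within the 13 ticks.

completion order = E, F, A

t=0: ready={A} → run A
t=1: ready={A,E,F} → run E
t=2: ready={A,E,F} → run E
t=3: ready={A,E,F} → run E
t=4: ready={A,F} → run F
t=5: ready={A,F} → run F
t=6: ready={A,F} → run F
t=7: ready={A,F} → run F
t=8: ready={A} → run A
t=9: ready={A} → run A
t=10: ready={A} → run A
t=11: ready={A} → run A
t=12: (idle)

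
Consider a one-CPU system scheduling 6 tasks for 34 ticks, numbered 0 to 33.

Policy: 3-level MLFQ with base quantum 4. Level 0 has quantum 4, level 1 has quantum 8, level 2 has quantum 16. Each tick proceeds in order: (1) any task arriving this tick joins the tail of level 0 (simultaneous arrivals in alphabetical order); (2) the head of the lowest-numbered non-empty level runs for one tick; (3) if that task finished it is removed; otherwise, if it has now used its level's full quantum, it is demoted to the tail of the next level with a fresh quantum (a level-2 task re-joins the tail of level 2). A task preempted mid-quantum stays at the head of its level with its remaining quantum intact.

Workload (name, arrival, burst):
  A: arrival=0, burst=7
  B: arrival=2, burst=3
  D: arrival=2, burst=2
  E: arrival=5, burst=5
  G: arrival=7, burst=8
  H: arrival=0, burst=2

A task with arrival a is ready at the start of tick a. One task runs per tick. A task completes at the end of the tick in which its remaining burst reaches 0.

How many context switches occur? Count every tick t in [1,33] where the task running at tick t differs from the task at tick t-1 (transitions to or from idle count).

context switches = 9

t=0: L0/L1/L2 = AH/-/- → run A
t=1: L0/L1/L2 = AH/-/- → run A
t=2: L0/L1/L2 = AHBD/-/- → run A
t=3: L0/L1/L2 = AHBD/-/- → run A
t=4: L0/L1/L2 = HBD/A/- → run H
t=5: L0/L1/L2 = HBDE/A/- → run H
t=6: L0/L1/L2 = BDE/A/- → run B
t=7: L0/L1/L2 = BDEG/A/- → run B
t=8: L0/L1/L2 = BDEG/A/- → run B
t=9: L0/L1/L2 = DEG/A/- → run D
t=10: L0/L1/L2 = DEG/A/- → run D
t=11: L0/L1/L2 = EG/A/- → run E
t=12: L0/L1/L2 = EG/A/- → run E
t=13: L0/L1/L2 = EG/A/- → run E
t=14: L0/L1/L2 = EG/A/- → run E
t=15: L0/L1/L2 = G/AE/- → run G
t=16: L0/L1/L2 = G/AE/- → run G
t=17: L0/L1/L2 = G/AE/- → run G
t=18: L0/L1/L2 = G/AE/- → run G
t=19: L0/L1/L2 = -/AEG/- → run A
t=20: L0/L1/L2 = -/AEG/- → run A
t=21: L0/L1/L2 = -/AEG/- → run A
t=22: L0/L1/L2 = -/EG/- → run E
t=23: L0/L1/L2 = -/G/- → run G
t=24: L0/L1/L2 = -/G/- → run G
t=25: L0/L1/L2 = -/G/- → run G
t=26: L0/L1/L2 = -/G/- → run G
t=27: (idle)
t=28: (idle)
t=29: (idle)
t=30: (idle)
t=31: (idle)
t=32: (idle)
t=33: (idle)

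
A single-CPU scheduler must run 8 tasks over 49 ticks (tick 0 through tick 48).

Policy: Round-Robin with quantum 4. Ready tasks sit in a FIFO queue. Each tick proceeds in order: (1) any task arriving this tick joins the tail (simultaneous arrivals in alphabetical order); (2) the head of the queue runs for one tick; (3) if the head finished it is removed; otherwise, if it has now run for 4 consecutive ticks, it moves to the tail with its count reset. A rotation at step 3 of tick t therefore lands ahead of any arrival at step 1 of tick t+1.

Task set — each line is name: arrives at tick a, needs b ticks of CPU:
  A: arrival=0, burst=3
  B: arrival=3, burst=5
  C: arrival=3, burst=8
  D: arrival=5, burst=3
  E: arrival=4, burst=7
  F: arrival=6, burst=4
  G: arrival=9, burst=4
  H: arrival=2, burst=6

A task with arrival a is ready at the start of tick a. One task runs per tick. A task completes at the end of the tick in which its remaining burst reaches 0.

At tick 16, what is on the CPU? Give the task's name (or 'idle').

running at tick 16 = E

t=0: queue=[A] q_used=0 → run A
t=1: queue=[A] q_used=1 → run A
t=2: queue=[A,H] q_used=2 → run A
t=3: queue=[H,B,C] q_used=0 → run H
t=4: queue=[H,B,C,E] q_used=1 → run H
t=5: queue=[H,B,C,E,D] q_used=2 → run H
t=6: queue=[H,B,C,E,D,F] q_used=3 → run H
t=7: queue=[B,C,E,D,F,H] q_used=0 → run B
t=8: queue=[B,C,E,D,F,H] q_used=1 → run B
t=9: queue=[B,C,E,D,F,H,G] q_used=2 → run B
t=10: queue=[B,C,E,D,F,H,G] q_used=3 → run B
t=11: queue=[C,E,D,F,H,G,B] q_used=0 → run C
t=12: queue=[C,E,D,F,H,G,B] q_used=1 → run C
t=13: queue=[C,E,D,F,H,G,B] q_used=2 → run C
t=14: queue=[C,E,D,F,H,G,B] q_used=3 → run C
t=15: queue=[E,D,F,H,G,B,C] q_used=0 → run E
t=16: queue=[E,D,F,H,G,B,C] q_used=1 → run E
t=17: queue=[E,D,F,H,G,B,C] q_used=2 → run E
t=18: queue=[E,D,F,H,G,B,C] q_used=3 → run E
t=19: queue=[D,F,H,G,B,C,E] q_used=0 → run D
t=20: queue=[D,F,H,G,B,C,E] q_used=1 → run D
t=21: queue=[D,F,H,G,B,C,E] q_used=2 → run D
t=22: queue=[F,H,G,B,C,E] q_used=0 → run F
t=23: queue=[F,H,G,B,C,E] q_used=1 → run F
t=24: queue=[F,H,G,B,C,E] q_used=2 → run F
t=25: queue=[F,H,G,B,C,E] q_used=3 → run F
t=26: queue=[H,G,B,C,E] q_used=0 → run H
t=27: queue=[H,G,B,C,E] q_used=1 → run H
t=28: queue=[G,B,C,E] q_used=0 → run G
t=29: queue=[G,B,C,E] q_used=1 → run G
t=30: queue=[G,B,C,E] q_used=2 → run G
t=31: queue=[G,B,C,E] q_used=3 → run G
t=32: queue=[B,C,E] q_used=0 → run B
t=33: queue=[C,E] q_used=0 → run C
t=34: queue=[C,E] q_used=1 → run C
t=35: queue=[C,E] q_used=2 → run C
t=36: queue=[C,E] q_used=3 → run C
t=37: queue=[E] q_used=0 → run E
t=38: queue=[E] q_used=1 → run E
t=39: queue=[E] q_used=2 → run E
t=40: (idle)
t=41: (idle)
t=42: (idle)
t=43: (idle)
t=44: (idle)
t=45: (idle)
t=46: (idle)
t=47: (idle)
t=48: (idle)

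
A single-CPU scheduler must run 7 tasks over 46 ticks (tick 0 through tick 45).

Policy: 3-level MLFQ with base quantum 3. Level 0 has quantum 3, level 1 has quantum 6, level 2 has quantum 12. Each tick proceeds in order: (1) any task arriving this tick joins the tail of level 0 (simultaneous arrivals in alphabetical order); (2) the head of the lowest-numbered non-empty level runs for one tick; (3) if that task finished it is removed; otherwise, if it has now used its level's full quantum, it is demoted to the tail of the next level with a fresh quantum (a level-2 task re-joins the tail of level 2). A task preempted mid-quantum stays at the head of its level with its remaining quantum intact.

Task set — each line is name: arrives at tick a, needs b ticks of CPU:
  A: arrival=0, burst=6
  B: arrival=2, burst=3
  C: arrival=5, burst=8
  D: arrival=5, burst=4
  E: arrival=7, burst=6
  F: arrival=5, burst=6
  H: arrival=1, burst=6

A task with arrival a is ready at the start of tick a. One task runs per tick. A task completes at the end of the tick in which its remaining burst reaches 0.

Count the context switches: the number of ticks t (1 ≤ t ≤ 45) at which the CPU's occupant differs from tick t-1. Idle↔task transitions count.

context switches = 13

t=0: L0/L1/L2 = A/-/- → run A
t=1: L0/L1/L2 = AH/-/- → run A
t=2: L0/L1/L2 = AHB/-/- → run A
t=3: L0/L1/L2 = HB/A/- → run H
t=4: L0/L1/L2 = HB/A/- → run H
t=5: L0/L1/L2 = HBCDF/A/- → run H
t=6: L0/L1/L2 = BCDF/AH/- → run B
t=7: L0/L1/L2 = BCDFE/AH/- → run B
t=8: L0/L1/L2 = BCDFE/AH/- → run B
t=9: L0/L1/L2 = CDFE/AH/- → run C
t=10: L0/L1/L2 = CDFE/AH/- → run C
t=11: L0/L1/L2 = CDFE/AH/- → run C
t=12: L0/L1/L2 = DFE/AHC/- → run D
t=13: L0/L1/L2 = DFE/AHC/- → run D
t=14: L0/L1/L2 = DFE/AHC/- → run D
t=15: L0/L1/L2 = FE/AHCD/- → run F
t=16: L0/L1/L2 = FE/AHCD/- → run F
t=17: L0/L1/L2 = FE/AHCD/- → run F
t=18: L0/L1/L2 = E/AHCDF/- → run E
t=19: L0/L1/L2 = E/AHCDF/- → run E
t=20: L0/L1/L2 = E/AHCDF/- → run E
t=21: L0/L1/L2 = -/AHCDFE/- → run A
t=22: L0/L1/L2 = -/AHCDFE/- → run A
t=23: L0/L1/L2 = -/AHCDFE/- → run A
t=24: L0/L1/L2 = -/HCDFE/- → run H
t=25: L0/L1/L2 = -/HCDFE/- → run H
t=26: L0/L1/L2 = -/HCDFE/- → run H
t=27: L0/L1/L2 = -/CDFE/- → run C
t=28: L0/L1/L2 = -/CDFE/- → run C
t=29: L0/L1/L2 = -/CDFE/- → run C
t=30: L0/L1/L2 = -/CDFE/- → run C
t=31: L0/L1/L2 = -/CDFE/- → run C
t=32: L0/L1/L2 = -/DFE/- → run D
t=33: L0/L1/L2 = -/FE/- → run F
t=34: L0/L1/L2 = -/FE/- → run F
t=35: L0/L1/L2 = -/FE/- → run F
t=36: L0/L1/L2 = -/E/- → run E
t=37: L0/L1/L2 = -/E/- → run E
t=38: L0/L1/L2 = -/E/- → run E
t=39: (idle)
t=40: (idle)
t=41: (idle)
t=42: (idle)
t=43: (idle)
t=44: (idle)
t=45: (idle)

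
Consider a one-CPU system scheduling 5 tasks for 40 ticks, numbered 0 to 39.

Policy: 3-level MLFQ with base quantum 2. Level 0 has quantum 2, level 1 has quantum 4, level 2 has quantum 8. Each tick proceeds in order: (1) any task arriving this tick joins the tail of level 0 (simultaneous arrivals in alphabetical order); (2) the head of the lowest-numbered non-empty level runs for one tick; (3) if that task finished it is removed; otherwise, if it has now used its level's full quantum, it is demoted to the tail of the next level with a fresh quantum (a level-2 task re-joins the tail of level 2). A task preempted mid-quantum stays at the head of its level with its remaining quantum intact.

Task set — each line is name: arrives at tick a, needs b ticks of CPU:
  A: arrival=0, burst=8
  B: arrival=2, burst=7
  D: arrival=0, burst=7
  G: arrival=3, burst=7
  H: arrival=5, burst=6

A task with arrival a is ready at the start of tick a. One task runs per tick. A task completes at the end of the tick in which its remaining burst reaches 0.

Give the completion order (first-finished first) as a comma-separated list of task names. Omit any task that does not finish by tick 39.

completion order = H, A, D, B, G

t=0: L0/L1/L2 = AD/-/- → run A
t=1: L0/L1/L2 = AD/-/- → run A
t=2: L0/L1/L2 = DB/A/- → run D
t=3: L0/L1/L2 = DBG/A/- → run D
t=4: L0/L1/L2 = BG/AD/- → run B
t=5: L0/L1/L2 = BGH/AD/- → run B
t=6: L0/L1/L2 = GH/ADB/- → run G
t=7: L0/L1/L2 = GH/ADB/- → run G
t=8: L0/L1/L2 = H/ADBG/- → run H
t=9: L0/L1/L2 = H/ADBG/- → run H
t=10: L0/L1/L2 = -/ADBGH/- → run A
t=11: L0/L1/L2 = -/ADBGH/- → run A
t=12: L0/L1/L2 = -/ADBGH/- → run A
t=13: L0/L1/L2 = -/ADBGH/- → run A
t=14: L0/L1/L2 = -/DBGH/A → run D
t=15: L0/L1/L2 = -/DBGH/A → run D
t=16: L0/L1/L2 = -/DBGH/A → run D
t=17: L0/L1/L2 = -/DBGH/A → run D
t=18: L0/L1/L2 = -/BGH/AD → run B
t=19: L0/L1/L2 = -/BGH/AD → run B
t=20: L0/L1/L2 = -/BGH/AD → run B
t=21: L0/L1/L2 = -/BGH/AD → run B
t=22: L0/L1/L2 = -/GH/ADB → run G
t=23: L0/L1/L2 = -/GH/ADB → run G
t=24: L0/L1/L2 = -/GH/ADB → run G
t=25: L0/L1/L2 = -/GH/ADB → run G
t=26: L0/L1/L2 = -/H/ADBG → run H
t=27: L0/L1/L2 = -/H/ADBG → run H
t=28: L0/L1/L2 = -/H/ADBG → run H
t=29: L0/L1/L2 = -/H/ADBG → run H
t=30: L0/L1/L2 = -/-/ADBG → run A
t=31: L0/L1/L2 = -/-/ADBG → run A
t=32: L0/L1/L2 = -/-/DBG → run D
t=33: L0/L1/L2 = -/-/BG → run B
t=34: L0/L1/L2 = -/-/G → run G
t=35: (idle)
t=36: (idle)
t=37: (idle)
t=38: (idle)
t=39: (idle)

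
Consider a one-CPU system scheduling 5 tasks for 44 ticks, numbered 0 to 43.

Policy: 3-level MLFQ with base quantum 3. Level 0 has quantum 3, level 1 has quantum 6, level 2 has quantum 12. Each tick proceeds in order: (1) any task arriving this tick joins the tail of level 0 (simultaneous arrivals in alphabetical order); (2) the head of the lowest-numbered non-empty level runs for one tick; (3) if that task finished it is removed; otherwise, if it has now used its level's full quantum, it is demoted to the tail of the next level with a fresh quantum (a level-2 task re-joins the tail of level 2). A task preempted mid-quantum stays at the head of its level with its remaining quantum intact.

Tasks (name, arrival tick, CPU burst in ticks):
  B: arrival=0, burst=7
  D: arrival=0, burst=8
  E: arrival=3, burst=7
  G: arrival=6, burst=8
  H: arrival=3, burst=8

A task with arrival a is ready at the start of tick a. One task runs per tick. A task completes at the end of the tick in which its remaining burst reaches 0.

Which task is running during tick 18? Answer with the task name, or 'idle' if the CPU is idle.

running at tick 18 = B

t=0: L0/L1/L2 = BD/-/- → run B
t=1: L0/L1/L2 = BD/-/- → run B
t=2: L0/L1/L2 = BD/-/- → run B
t=3: L0/L1/L2 = DEH/B/- → run D
t=4: L0/L1/L2 = DEH/B/- → run D
t=5: L0/L1/L2 = DEH/B/- → run D
t=6: L0/L1/L2 = EHG/BD/- → run E
t=7: L0/L1/L2 = EHG/BD/- → run E
t=8: L0/L1/L2 = EHG/BD/- → run E
t=9: L0/L1/L2 = HG/BDE/- → run H
t=10: L0/L1/L2 = HG/BDE/- → run H
t=11: L0/L1/L2 = HG/BDE/- → run H
t=12: L0/L1/L2 = G/BDEH/- → run G
t=13: L0/L1/L2 = G/BDEH/- → run G
t=14: L0/L1/L2 = G/BDEH/- → run G
t=15: L0/L1/L2 = -/BDEHG/- → run B
t=16: L0/L1/L2 = -/BDEHG/- → run B
t=17: L0/L1/L2 = -/BDEHG/- → run B
t=18: L0/L1/L2 = -/BDEHG/- → run B
t=19: L0/L1/L2 = -/DEHG/- → run D
t=20: L0/L1/L2 = -/DEHG/- → run D
t=21: L0/L1/L2 = -/DEHG/- → run D
t=22: L0/L1/L2 = -/DEHG/- → run D
t=23: L0/L1/L2 = -/DEHG/- → run D
t=24: L0/L1/L2 = -/EHG/- → run E
t=25: L0/L1/L2 = -/EHG/- → run E
t=26: L0/L1/L2 = -/EHG/- → run E
t=27: L0/L1/L2 = -/EHG/- → run E
t=28: L0/L1/L2 = -/HG/- → run H
t=29: L0/L1/L2 = -/HG/- → run H
t=30: L0/L1/L2 = -/HG/- → run H
t=31: L0/L1/L2 = -/HG/- → run H
t=32: L0/L1/L2 = -/HG/- → run H
t=33: L0/L1/L2 = -/G/- → run G
t=34: L0/L1/L2 = -/G/- → run G
t=35: L0/L1/L2 = -/G/- → run G
t=36: L0/L1/L2 = -/G/- → run G
t=37: L0/L1/L2 = -/G/- → run G
t=38: (idle)
t=39: (idle)
t=40: (idle)
t=41: (idle)
t=42: (idle)
t=43: (idle)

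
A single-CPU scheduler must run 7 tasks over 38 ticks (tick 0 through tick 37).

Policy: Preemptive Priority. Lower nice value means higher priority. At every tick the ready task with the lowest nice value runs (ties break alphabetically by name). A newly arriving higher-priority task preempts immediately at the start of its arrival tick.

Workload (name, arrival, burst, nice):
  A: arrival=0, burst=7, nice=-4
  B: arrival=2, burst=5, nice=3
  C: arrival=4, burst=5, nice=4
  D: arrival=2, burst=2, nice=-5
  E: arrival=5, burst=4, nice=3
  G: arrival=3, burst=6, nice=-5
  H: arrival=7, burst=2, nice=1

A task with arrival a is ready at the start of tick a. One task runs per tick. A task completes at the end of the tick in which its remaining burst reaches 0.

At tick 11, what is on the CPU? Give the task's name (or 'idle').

t=0: ready={A} → run A
t=1: ready={A} → run A
t=2: ready={A,B,D} → run D
t=3: ready={A,B,D,G} → run D
t=4: ready={A,B,C,G} → run G
t=5: ready={A,B,C,E,G} → run G
t=6: ready={A,B,C,E,G} → run G
t=7: ready={A,B,C,E,G,H} → run G
t=8: ready={A,B,C,E,G,H} → run G
t=9: ready={A,B,C,E,G,H} → run G
t=10: ready={A,B,C,E,H} → run A
t=11: ready={A,B,C,E,H} → run A
t=12: ready={A,B,C,E,H} → run A
t=13: ready={A,B,C,E,H} → run A
t=14: ready={A,B,C,E,H} → run A
t=15: ready={B,C,E,H} → run H
t=16: ready={B,C,E,H} → run H
t=17: ready={B,C,E} → run B
t=18: ready={B,C,E} → run B
t=19: ready={B,C,E} → run B
t=20: ready={B,C,E} → run B
t=21: ready={B,C,E} → run B
t=22: ready={C,E} → run E
t=23: ready={C,E} → run E
t=24: ready={C,E} → run E
t=25: ready={C,E} → run E
t=26: ready={C} → run C
t=27: ready={C} → run C
t=28: ready={C} → run C
t=29: ready={C} → run C
t=30: ready={C} → run C
t=31: (idle)
t=32: (idle)
t=33: (idle)
t=34: (idle)
t=35: (idle)
t=36: (idle)
t=37: (idle)

running at tick 11 = A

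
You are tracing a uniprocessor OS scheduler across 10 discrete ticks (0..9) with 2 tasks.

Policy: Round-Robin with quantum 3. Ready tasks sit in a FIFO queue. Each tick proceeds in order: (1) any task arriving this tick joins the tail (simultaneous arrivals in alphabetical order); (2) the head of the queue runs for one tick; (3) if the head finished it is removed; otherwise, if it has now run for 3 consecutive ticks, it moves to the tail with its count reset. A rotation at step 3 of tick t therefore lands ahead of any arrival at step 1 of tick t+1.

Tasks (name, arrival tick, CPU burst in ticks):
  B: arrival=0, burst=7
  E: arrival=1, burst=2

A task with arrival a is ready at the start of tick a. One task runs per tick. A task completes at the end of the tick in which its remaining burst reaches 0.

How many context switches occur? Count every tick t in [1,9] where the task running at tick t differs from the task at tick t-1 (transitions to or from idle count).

context switches = 3

t=0: queue=[B] q_used=0 → run B
t=1: queue=[B,E] q_used=1 → run B
t=2: queue=[B,E] q_used=2 → run B
t=3: queue=[E,B] q_used=0 → run E
t=4: queue=[E,B] q_used=1 → run E
t=5: queue=[B] q_used=0 → run B
t=6: queue=[B] q_used=1 → run B
t=7: queue=[B] q_used=2 → run B
t=8: queue=[B] q_used=0 → run B
t=9: (idle)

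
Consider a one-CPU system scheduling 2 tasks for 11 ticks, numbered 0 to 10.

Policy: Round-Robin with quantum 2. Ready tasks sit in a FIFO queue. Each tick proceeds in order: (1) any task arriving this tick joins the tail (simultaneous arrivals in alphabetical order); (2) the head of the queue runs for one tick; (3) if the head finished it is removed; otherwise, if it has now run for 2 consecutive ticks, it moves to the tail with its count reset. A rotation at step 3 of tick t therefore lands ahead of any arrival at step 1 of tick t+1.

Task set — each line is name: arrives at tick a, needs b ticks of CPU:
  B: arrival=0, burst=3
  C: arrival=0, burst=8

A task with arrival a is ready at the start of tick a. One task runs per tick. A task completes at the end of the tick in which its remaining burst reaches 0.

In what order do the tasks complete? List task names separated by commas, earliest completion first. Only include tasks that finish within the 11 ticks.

completion order = B, C

t=0: queue=[B,C] q_used=0 → run B
t=1: queue=[B,C] q_used=1 → run B
t=2: queue=[C,B] q_used=0 → run C
t=3: queue=[C,B] q_used=1 → run C
t=4: queue=[B,C] q_used=0 → run B
t=5: queue=[C] q_used=0 → run C
t=6: queue=[C] q_used=1 → run C
t=7: queue=[C] q_used=0 → run C
t=8: queue=[C] q_used=1 → run C
t=9: queue=[C] q_used=0 → run C
t=10: queue=[C] q_used=1 → run C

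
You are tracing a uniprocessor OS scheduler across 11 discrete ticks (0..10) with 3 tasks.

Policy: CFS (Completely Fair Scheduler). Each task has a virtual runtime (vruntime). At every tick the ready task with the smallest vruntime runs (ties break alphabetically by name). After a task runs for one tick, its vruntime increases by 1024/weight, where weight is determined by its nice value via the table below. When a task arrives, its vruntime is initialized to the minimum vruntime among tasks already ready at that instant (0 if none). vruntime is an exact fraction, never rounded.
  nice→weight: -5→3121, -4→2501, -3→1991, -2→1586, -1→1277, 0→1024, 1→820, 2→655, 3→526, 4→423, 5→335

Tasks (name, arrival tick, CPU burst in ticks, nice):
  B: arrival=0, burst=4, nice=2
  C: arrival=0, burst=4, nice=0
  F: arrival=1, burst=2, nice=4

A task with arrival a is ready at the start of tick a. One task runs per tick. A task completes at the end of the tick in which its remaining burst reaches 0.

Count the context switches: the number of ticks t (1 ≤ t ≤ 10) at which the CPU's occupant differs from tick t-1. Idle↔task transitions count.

context switches = 9

t=0: vr[B=0 C=0] → run B
t=1: vr[B=1024/655 C=0 F=0] → run C
t=2: vr[B=1024/655 C=1 F=0] → run F
t=3: vr[B=1024/655 C=1 F=1024/423] → run C
t=4: vr[B=1024/655 C=2 F=1024/423] → run B
t=5: vr[B=2048/655 C=2 F=1024/423] → run C
t=6: vr[B=2048/655 C=3 F=1024/423] → run F
t=7: vr[B=2048/655 C=3] → run C
t=8: vr[B=2048/655] → run B
t=9: vr[B=3072/655] → run B
t=10: (idle)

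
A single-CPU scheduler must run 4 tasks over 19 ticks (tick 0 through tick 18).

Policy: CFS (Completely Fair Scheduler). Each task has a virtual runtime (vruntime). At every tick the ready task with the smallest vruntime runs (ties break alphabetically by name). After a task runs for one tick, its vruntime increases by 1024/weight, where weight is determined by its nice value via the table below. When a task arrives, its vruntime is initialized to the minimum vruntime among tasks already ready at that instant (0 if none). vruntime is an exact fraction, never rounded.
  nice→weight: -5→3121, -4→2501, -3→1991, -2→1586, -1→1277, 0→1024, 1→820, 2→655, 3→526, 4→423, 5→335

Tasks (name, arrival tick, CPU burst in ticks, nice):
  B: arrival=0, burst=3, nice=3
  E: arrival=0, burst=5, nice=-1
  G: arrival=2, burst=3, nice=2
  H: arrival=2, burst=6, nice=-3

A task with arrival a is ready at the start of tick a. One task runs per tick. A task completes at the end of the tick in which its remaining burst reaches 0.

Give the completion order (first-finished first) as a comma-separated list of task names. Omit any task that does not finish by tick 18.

completion order = E, H, B, G

t=0: vr[B=0 E=0] → run B
t=1: vr[B=512/263 E=0] → run E
t=2: vr[B=512/263 E=1024/1277 G=1024/1277 H=1024/1277] → run E
t=3: vr[B=512/263 E=2048/1277 G=1024/1277 H=1024/1277] → run G
t=4: vr[B=512/263 E=2048/1277 G=1978368/836435 H=1024/1277] → run H
t=5: vr[B=512/263 E=2048/1277 G=1978368/836435 H=3346432/2542507] → run H
t=6: vr[B=512/263 E=2048/1277 G=1978368/836435 H=4654080/2542507] → run E
t=7: vr[B=512/263 E=3072/1277 G=1978368/836435 H=4654080/2542507] → run H
t=8: vr[B=512/263 E=3072/1277 G=1978368/836435 H=5961728/2542507] → run B
t=9: vr[B=1024/263 E=3072/1277 G=1978368/836435 H=5961728/2542507] → run H
t=10: vr[B=1024/263 E=3072/1277 G=1978368/836435 H=7269376/2542507] → run G
t=11: vr[B=1024/263 E=3072/1277 G=3286016/836435 H=7269376/2542507] → run E
t=12: vr[B=1024/263 E=4096/1277 G=3286016/836435 H=7269376/2542507] → run H
t=13: vr[B=1024/263 E=4096/1277 G=3286016/836435 H=8577024/2542507] → run E
t=14: vr[B=1024/263 G=3286016/836435 H=8577024/2542507] → run H
t=15: vr[B=1024/263 G=3286016/836435] → run B
t=16: vr[G=3286016/836435] → run G
t=17: (idle)
t=18: (idle)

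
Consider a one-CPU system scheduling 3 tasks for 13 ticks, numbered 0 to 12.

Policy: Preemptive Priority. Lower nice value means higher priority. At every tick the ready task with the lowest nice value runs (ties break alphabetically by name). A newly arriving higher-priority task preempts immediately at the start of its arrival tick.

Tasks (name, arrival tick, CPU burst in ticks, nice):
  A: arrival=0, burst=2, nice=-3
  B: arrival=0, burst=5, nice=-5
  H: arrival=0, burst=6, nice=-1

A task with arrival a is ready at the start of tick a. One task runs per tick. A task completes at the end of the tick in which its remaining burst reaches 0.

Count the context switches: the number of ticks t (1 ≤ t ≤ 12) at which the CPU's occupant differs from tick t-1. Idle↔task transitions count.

context switches = 2

t=0: ready={A,B,H} → run B
t=1: ready={A,B,H} → run B
t=2: ready={A,B,H} → run B
t=3: ready={A,B,H} → run B
t=4: ready={A,B,H} → run B
t=5: ready={A,H} → run A
t=6: ready={A,H} → run A
t=7: ready={H} → run H
t=8: ready={H} → run H
t=9: ready={H} → run H
t=10: ready={H} → run H
t=11: ready={H} → run H
t=12: ready={H} → run H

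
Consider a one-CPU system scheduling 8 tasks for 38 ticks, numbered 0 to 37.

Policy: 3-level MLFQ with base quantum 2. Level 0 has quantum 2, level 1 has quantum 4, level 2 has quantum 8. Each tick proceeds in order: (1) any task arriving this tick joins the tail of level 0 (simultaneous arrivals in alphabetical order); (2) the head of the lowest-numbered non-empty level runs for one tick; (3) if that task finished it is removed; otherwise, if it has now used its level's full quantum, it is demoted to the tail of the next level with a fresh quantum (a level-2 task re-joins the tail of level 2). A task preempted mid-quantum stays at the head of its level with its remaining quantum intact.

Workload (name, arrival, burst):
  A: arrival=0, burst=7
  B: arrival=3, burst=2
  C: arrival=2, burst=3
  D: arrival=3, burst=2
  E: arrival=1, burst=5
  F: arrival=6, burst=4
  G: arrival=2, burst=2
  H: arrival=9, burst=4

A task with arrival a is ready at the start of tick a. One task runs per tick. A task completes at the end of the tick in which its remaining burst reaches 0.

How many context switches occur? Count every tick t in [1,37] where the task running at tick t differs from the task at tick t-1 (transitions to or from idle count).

context switches = 14

t=0: L0/L1/L2 = A/-/- → run A
t=1: L0/L1/L2 = AE/-/- → run A
t=2: L0/L1/L2 = ECG/A/- → run E
t=3: L0/L1/L2 = ECGBD/A/- → run E
t=4: L0/L1/L2 = CGBD/AE/- → run C
t=5: L0/L1/L2 = CGBD/AE/- → run C
t=6: L0/L1/L2 = GBDF/AEC/- → run G
t=7: L0/L1/L2 = GBDF/AEC/- → run G
t=8: L0/L1/L2 = BDF/AEC/- → run B
t=9: L0/L1/L2 = BDFH/AEC/- → run B
t=10: L0/L1/L2 = DFH/AEC/- → run D
t=11: L0/L1/L2 = DFH/AEC/- → run D
t=12: L0/L1/L2 = FH/AEC/- → run F
t=13: L0/L1/L2 = FH/AEC/- → run F
t=14: L0/L1/L2 = H/AECF/- → run H
t=15: L0/L1/L2 = H/AECF/- → run H
t=16: L0/L1/L2 = -/AECFH/- → run A
t=17: L0/L1/L2 = -/AECFH/- → run A
t=18: L0/L1/L2 = -/AECFH/- → run A
t=19: L0/L1/L2 = -/AECFH/- → run A
t=20: L0/L1/L2 = -/ECFH/A → run E
t=21: L0/L1/L2 = -/ECFH/A → run E
t=22: L0/L1/L2 = -/ECFH/A → run E
t=23: L0/L1/L2 = -/CFH/A → run C
t=24: L0/L1/L2 = -/FH/A → run F
t=25: L0/L1/L2 = -/FH/A → run F
t=26: L0/L1/L2 = -/H/A → run H
t=27: L0/L1/L2 = -/H/A → run H
t=28: L0/L1/L2 = -/-/A → run A
t=29: (idle)
t=30: (idle)
t=31: (idle)
t=32: (idle)
t=33: (idle)
t=34: (idle)
t=35: (idle)
t=36: (idle)
t=37: (idle)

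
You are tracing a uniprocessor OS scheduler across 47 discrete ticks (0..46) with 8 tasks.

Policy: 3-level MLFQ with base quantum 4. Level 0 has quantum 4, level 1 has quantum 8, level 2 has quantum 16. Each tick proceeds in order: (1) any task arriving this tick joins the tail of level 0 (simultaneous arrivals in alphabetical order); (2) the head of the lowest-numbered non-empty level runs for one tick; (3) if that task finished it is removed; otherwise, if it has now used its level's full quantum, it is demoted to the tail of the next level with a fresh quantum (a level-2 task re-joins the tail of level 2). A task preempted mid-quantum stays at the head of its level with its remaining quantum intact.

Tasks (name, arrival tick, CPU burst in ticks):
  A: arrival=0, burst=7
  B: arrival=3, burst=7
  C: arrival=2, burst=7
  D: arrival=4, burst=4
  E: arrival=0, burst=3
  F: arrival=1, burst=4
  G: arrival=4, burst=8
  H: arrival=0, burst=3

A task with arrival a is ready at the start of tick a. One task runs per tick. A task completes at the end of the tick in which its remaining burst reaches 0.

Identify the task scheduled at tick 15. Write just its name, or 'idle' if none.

t=0: L0/L1/L2 = AEH/-/- → run A
t=1: L0/L1/L2 = AEHF/-/- → run A
t=2: L0/L1/L2 = AEHFC/-/- → run A
t=3: L0/L1/L2 = AEHFCB/-/- → run A
t=4: L0/L1/L2 = EHFCBDG/A/- → run E
t=5: L0/L1/L2 = EHFCBDG/A/- → run E
t=6: L0/L1/L2 = EHFCBDG/A/- → run E
t=7: L0/L1/L2 = HFCBDG/A/- → run H
t=8: L0/L1/L2 = HFCBDG/A/- → run H
t=9: L0/L1/L2 = HFCBDG/A/- → run H
t=10: L0/L1/L2 = FCBDG/A/- → run F
t=11: L0/L1/L2 = FCBDG/A/- → run F
t=12: L0/L1/L2 = FCBDG/A/- → run F
t=13: L0/L1/L2 = FCBDG/A/- → run F
t=14: L0/L1/L2 = CBDG/A/- → run C
t=15: L0/L1/L2 = CBDG/A/- → run C
t=16: L0/L1/L2 = CBDG/A/- → run C
t=17: L0/L1/L2 = CBDG/A/- → run C
t=18: L0/L1/L2 = BDG/AC/- → run B
t=19: L0/L1/L2 = BDG/AC/- → run B
t=20: L0/L1/L2 = BDG/AC/- → run B
t=21: L0/L1/L2 = BDG/AC/- → run B
t=22: L0/L1/L2 = DG/ACB/- → run D
t=23: L0/L1/L2 = DG/ACB/- → run D
t=24: L0/L1/L2 = DG/ACB/- → run D
t=25: L0/L1/L2 = DG/ACB/- → run D
t=26: L0/L1/L2 = G/ACB/- → run G
t=27: L0/L1/L2 = G/ACB/- → run G
t=28: L0/L1/L2 = G/ACB/- → run G
t=29: L0/L1/L2 = G/ACB/- → run G
t=30: L0/L1/L2 = -/ACBG/- → run A
t=31: L0/L1/L2 = -/ACBG/- → run A
t=32: L0/L1/L2 = -/ACBG/- → run A
t=33: L0/L1/L2 = -/CBG/- → run C
t=34: L0/L1/L2 = -/CBG/- → run C
t=35: L0/L1/L2 = -/CBG/- → run C
t=36: L0/L1/L2 = -/BG/- → run B
t=37: L0/L1/L2 = -/BG/- → run B
t=38: L0/L1/L2 = -/BG/- → run B
t=39: L0/L1/L2 = -/G/- → run G
t=40: L0/L1/L2 = -/G/- → run G
t=41: L0/L1/L2 = -/G/- → run G
t=42: L0/L1/L2 = -/G/- → run G
t=43: (idle)
t=44: (idle)
t=45: (idle)
t=46: (idle)

running at tick 15 = C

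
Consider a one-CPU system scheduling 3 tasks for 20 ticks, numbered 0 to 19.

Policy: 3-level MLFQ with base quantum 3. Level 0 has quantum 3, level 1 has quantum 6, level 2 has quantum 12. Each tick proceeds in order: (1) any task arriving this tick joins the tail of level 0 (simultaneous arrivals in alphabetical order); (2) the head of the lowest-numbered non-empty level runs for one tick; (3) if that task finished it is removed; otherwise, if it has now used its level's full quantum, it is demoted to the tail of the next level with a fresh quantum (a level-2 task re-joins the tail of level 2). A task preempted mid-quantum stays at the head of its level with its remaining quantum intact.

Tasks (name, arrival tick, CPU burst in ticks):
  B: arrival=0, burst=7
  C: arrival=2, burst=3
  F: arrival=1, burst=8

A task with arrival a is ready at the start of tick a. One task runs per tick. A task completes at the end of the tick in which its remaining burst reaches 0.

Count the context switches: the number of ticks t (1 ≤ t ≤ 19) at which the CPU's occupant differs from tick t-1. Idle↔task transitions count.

t=0: L0/L1/L2 = B/-/- → run B
t=1: L0/L1/L2 = BF/-/- → run B
t=2: L0/L1/L2 = BFC/-/- → run B
t=3: L0/L1/L2 = FC/B/- → run F
t=4: L0/L1/L2 = FC/B/- → run F
t=5: L0/L1/L2 = FC/B/- → run F
t=6: L0/L1/L2 = C/BF/- → run C
t=7: L0/L1/L2 = C/BF/- → run C
t=8: L0/L1/L2 = C/BF/- → run C
t=9: L0/L1/L2 = -/BF/- → run B
t=10: L0/L1/L2 = -/BF/- → run B
t=11: L0/L1/L2 = -/BF/- → run B
t=12: L0/L1/L2 = -/BF/- → run B
t=13: L0/L1/L2 = -/F/- → run F
t=14: L0/L1/L2 = -/F/- → run F
t=15: L0/L1/L2 = -/F/- → run F
t=16: L0/L1/L2 = -/F/- → run F
t=17: L0/L1/L2 = -/F/- → run F
t=18: (idle)
t=19: (idle)

context switches = 5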